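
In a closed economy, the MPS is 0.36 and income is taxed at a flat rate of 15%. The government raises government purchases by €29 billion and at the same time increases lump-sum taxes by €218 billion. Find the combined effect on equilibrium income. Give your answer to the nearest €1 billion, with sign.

−€242 billion

MPC = 1 − MPS = 1 − 0.36 = 0.64.
Expenditure multiplier = 1/(1 − c(1−t)) = 1/(1 − 0.64×0.85) = 1/0.456 ≈ 2.193.
ΔG contributes k·ΔG = (+€29 billion) / 0.456 ≈ +€63.6 billion.
ΔT of +€218 billion changes first-round spending by −c·ΔT = −€139.52 billion, contributing k·(−c·ΔT) = (−€139.52 billion) / 0.456 ≈ −€306 billion.
Net ΔY = k(ΔG − c·ΔT) = (−€110.52 billion) / 0.456 ≈ −€242 billion.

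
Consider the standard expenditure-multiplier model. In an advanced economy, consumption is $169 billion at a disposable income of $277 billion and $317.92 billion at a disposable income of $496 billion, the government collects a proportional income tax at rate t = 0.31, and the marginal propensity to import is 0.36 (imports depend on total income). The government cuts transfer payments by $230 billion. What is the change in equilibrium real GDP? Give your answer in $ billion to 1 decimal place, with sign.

MPC = ΔC/ΔYd = (317.92 − 169)/(496 − 277) = 148.92/219 = 0.68.
The transfer change shifts disposable income by −$230 billion, so first-round consumption changes by c·ΔTR = 0.68 × (−$230 billion) = −$156.4 billion.
Expenditure multiplier = 1/(1 − c(1−t) + m) = 1/(1 − 0.68×0.69 + 0.36) = 1/0.8908 ≈ 1.123.
The transfer multiplier is c × k ≈ 0.763, so ΔY = k × (c·ΔTR) = (−$156.4 billion) / 0.8908 ≈ −$175.6 billion.

−$175.6 billion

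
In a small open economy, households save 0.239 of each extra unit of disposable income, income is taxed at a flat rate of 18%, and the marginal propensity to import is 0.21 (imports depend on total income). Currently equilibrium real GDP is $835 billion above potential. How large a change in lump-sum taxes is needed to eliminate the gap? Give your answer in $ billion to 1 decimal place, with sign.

+$643.0 billion

MPC = 1 − MPS = 1 − 0.239 = 0.761.
Spending multiplier = 1/(1 − c(1−t) + m) = 1/(1 − 0.761×0.82 + 0.21) = 1/0.58598 ≈ 1.707.
Tax multiplier = −c·k = −0.761/0.58598 ≈ −1.299. Need ΔY = −$835 billion, so ΔT = ΔY/(−c·k) = −(−$835 billion) × 0.58598 / 0.761 ≈ +$643 billion.
The government should raise lump-sum taxes by $643 billion.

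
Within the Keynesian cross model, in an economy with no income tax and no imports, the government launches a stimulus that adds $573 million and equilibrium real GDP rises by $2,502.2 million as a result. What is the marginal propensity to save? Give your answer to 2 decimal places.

Implied spending multiplier k = ΔY/ΔG = 2,502.2/573 ≈ 4.3668.
Since k = 1/(1 − MPC), MPC = 1 − 1/k = 1 − ΔG/ΔY = 1 − 573/2,502.2 ≈ 0.77.
MPS = 1 − MPC = 0.23.

0.23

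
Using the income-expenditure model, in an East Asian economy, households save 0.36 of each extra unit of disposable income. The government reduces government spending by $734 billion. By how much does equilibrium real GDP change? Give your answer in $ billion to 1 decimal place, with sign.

−$2,038.9 billion

MPC = 1 − MPS = 1 − 0.36 = 0.64.
Spending multiplier = 1/(1 − MPC) = 1/(1 − 0.64) = 1/0.36 ≈ 2.778.
ΔY = k × ΔG = (−$734 billion) / 0.36 ≈ −$2,038.9 billion.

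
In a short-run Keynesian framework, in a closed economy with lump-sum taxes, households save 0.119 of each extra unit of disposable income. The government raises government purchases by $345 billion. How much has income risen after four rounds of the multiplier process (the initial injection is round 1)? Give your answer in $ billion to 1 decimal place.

MPC = 1 − MPS = 1 − 0.119 = 0.881.
Round 1 adds ΔG = $345 billion; each later round is MPC = 0.881 times the previous.
After 4 rounds: 345 + 303.945 + 267.775545 + 235.910255145 = ΔG·(1 − c^4)/(1 − c) = 345 × (1 − 0.602425897921)/0.119 ≈ $1,152.6 billion.

$1,152.6 billion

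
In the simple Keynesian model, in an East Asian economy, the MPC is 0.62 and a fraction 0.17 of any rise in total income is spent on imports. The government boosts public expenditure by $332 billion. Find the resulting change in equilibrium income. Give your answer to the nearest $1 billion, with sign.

+$604 billion

Spending multiplier = 1/(1 − c + m) = 1/(1 − 0.62 + 0.17) = 1/0.55 ≈ 1.818.
ΔY = k × ΔG = (+$332 billion) / 0.55 ≈ +$604 billion.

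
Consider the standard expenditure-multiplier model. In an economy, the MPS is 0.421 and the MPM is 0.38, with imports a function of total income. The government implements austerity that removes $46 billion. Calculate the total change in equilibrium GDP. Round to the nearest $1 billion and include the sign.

−$57 billion

MPC = 1 − MPS = 1 − 0.421 = 0.579.
Expenditure multiplier = 1/(1 − c + m) = 1/(1 − 0.579 + 0.38) = 1/0.801 ≈ 1.248.
ΔY = k × ΔG = (−$46 billion) / 0.801 ≈ −$57 billion.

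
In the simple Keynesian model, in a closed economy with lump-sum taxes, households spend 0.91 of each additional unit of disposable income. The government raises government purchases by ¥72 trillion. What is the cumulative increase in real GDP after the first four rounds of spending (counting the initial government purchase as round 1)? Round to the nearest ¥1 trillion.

¥251 trillion

Round 1 adds ΔG = ¥72 trillion; each later round is MPC = 0.91 times the previous.
After 4 rounds: 72 + 65.52 + 59.6232 + 54.257112 = ΔG·(1 − c^4)/(1 − c) = 72 × (1 − 0.68574961)/0.09 ≈ ¥251 trillion.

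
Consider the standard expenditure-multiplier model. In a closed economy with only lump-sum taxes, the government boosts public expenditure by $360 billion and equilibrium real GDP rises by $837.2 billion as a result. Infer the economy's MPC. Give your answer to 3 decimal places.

0.570

Implied spending multiplier k = ΔY/ΔG = 837.2/360 ≈ 2.3256.
Since k = 1/(1 − MPC), MPC = 1 − 1/k = 1 − ΔG/ΔY = 1 − 360/837.2 ≈ 0.570.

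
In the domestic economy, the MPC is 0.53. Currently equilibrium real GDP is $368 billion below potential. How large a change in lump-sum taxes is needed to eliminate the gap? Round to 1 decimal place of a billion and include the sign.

−$326.3 billion

Spending multiplier = 1/(1 − MPC) = 1/(1 − 0.53) = 1/0.47 ≈ 2.128.
Tax multiplier = −c·k = −0.53/0.47 ≈ −1.128. Need ΔY = +$368 billion, so ΔT = ΔY/(−c·k) = −(+$368 billion) × 0.47 / 0.53 ≈ −$326.3 billion.
The government should cut lump-sum taxes by $326.3 billion.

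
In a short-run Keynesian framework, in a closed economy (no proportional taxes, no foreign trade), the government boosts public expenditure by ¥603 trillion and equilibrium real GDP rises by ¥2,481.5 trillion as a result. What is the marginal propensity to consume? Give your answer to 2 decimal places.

Implied spending multiplier k = ΔY/ΔG = 2,481.5/603 ≈ 4.1153.
Since k = 1/(1 − MPC), MPC = 1 − 1/k = 1 − ΔG/ΔY = 1 − 603/2,481.5 ≈ 0.76.

0.76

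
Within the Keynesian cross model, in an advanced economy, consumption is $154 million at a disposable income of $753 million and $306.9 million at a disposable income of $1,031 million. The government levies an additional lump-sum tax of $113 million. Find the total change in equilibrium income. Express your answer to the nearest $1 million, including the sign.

−$138 million

MPC = ΔC/ΔYd = (306.9 − 154)/(1,031 − 753) = 152.9/278 = 0.55.
A lump-sum tax change of +$113 million shifts disposable income by −$113 million; first-round consumption changes by −c × ΔT = −0.55 × (+$113 million) = −$62.15 million.
Expenditure multiplier = 1/(1 − MPC) = 1/(1 − 0.55) = 1/0.45 ≈ 2.222.
The tax multiplier is −c × k ≈ −1.222, so ΔY = k × (−c·ΔT) = (−$62.15 million) / 0.45 ≈ −$138 million.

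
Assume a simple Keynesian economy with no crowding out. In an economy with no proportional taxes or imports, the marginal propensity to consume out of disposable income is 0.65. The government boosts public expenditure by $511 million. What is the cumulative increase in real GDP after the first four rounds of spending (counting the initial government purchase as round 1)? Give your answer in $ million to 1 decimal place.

$1,199.4 million

Round 1 adds ΔG = $511 million; each later round is MPC = 0.65 times the previous.
After 4 rounds: 511 + 332.15 + 215.8975 + 140.333375 = ΔG·(1 − c^4)/(1 − c) = 511 × (1 − 0.17850625)/0.35 ≈ $1,199.4 million.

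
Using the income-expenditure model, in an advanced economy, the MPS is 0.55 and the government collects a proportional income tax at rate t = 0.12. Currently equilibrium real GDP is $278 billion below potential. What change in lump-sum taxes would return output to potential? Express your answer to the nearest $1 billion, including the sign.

MPC = 1 − MPS = 1 − 0.55 = 0.45.
Spending multiplier = 1/(1 − c(1−t)) = 1/(1 − 0.45×0.88) = 1/0.604 ≈ 1.656.
Tax multiplier = −c·k = −0.45/0.604 ≈ −0.745. Need ΔY = +$278 billion, so ΔT = ΔY/(−c·k) = −(+$278 billion) × 0.604 / 0.45 ≈ −$373 billion.
The government should cut lump-sum taxes by $373 billion.

−$373 billion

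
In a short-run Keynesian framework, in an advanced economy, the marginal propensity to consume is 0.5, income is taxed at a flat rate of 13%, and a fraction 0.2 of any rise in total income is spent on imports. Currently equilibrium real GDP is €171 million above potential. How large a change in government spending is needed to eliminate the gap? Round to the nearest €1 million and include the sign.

Spending multiplier = 1/(1 − c(1−t) + m) = 1/(1 − 0.5×0.87 + 0.2) = 1/0.765 ≈ 1.307.
Need ΔY = −€171 million, so ΔG = ΔY/k = (−€171 million) × 0.765 ≈ −€131 million.
The government should cut government spending by €131 million.

−€131 million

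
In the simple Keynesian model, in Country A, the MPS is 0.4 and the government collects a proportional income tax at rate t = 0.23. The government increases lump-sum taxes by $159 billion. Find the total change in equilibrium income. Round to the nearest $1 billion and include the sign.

MPC = 1 − MPS = 1 − 0.4 = 0.6.
A lump-sum tax change of +$159 billion shifts disposable income by −$159 billion; first-round consumption changes by −c × ΔT = −0.6 × (+$159 billion) = −$95.4 billion.
Expenditure multiplier = 1/(1 − c(1−t)) = 1/(1 − 0.6×0.77) = 1/0.538 ≈ 1.859.
The tax multiplier is −c × k ≈ −1.115, so ΔY = k × (−c·ΔT) = (−$95.4 billion) / 0.538 ≈ −$177 billion.

−$177 billion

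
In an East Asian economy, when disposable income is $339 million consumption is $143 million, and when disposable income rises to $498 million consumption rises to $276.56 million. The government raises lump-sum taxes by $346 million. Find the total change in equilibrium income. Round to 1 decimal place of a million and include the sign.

MPC = ΔC/ΔYd = (276.56 − 143)/(498 − 339) = 133.56/159 = 0.84.
A lump-sum tax change of +$346 million shifts disposable income by −$346 million; first-round consumption changes by −c × ΔT = −0.84 × (+$346 million) = −$290.64 million.
Expenditure multiplier = 1/(1 − MPC) = 1/(1 − 0.84) = 1/0.16 = 6.25.
The tax multiplier is −c × k = −5.25, so ΔY = k × (−c·ΔT) = (−$290.64 million) / 0.16 = −$1,816.5 million.

−$1,816.5 million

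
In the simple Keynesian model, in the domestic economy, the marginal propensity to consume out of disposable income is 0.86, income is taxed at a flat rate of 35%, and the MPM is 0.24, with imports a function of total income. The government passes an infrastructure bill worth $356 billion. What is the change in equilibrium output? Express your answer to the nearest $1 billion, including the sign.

+$523 billion

Spending multiplier = 1/(1 − c(1−t) + m) = 1/(1 − 0.86×0.65 + 0.24) = 1/0.681 ≈ 1.468.
ΔY = k × ΔG = (+$356 billion) / 0.681 ≈ +$523 billion.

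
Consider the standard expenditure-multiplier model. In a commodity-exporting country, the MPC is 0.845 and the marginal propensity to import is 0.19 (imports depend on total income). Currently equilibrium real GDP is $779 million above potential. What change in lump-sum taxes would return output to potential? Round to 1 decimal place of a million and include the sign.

Spending multiplier = 1/(1 − c + m) = 1/(1 − 0.845 + 0.19) = 1/0.345 ≈ 2.899.
Tax multiplier = −c·k = −0.845/0.345 ≈ −2.449. Need ΔY = −$779 million, so ΔT = ΔY/(−c·k) = −(−$779 million) × 0.345 / 0.845 ≈ +$318.1 million.
The government should raise lump-sum taxes by $318.1 million.

+$318.1 million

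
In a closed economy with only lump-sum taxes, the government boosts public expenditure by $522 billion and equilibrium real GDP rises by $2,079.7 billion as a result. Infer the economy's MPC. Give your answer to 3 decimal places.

0.749

Implied spending multiplier k = ΔY/ΔG = 2,079.7/522 ≈ 3.9841.
Since k = 1/(1 − MPC), MPC = 1 − 1/k = 1 − ΔG/ΔY = 1 − 522/2,079.7 ≈ 0.749.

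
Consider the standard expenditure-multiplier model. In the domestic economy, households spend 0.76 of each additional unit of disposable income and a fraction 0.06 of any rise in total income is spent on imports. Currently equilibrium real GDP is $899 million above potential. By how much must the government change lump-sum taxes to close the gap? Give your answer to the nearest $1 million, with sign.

Spending multiplier = 1/(1 − c + m) = 1/(1 − 0.76 + 0.06) = 1/0.3 ≈ 3.333.
Tax multiplier = −c·k = −0.76/0.3 ≈ −2.533. Need ΔY = −$899 million, so ΔT = ΔY/(−c·k) = −(−$899 million) × 0.3 / 0.76 ≈ +$355 million.
The government should raise lump-sum taxes by $355 million.

+$355 million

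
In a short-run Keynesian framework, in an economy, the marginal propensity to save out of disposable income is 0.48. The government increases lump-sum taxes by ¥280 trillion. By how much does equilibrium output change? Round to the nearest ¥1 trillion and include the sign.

MPC = 1 − MPS = 1 − 0.48 = 0.52.
A lump-sum tax change of +¥280 trillion shifts disposable income by −¥280 trillion; first-round consumption changes by −c × ΔT = −0.52 × (+¥280 trillion) = −¥145.6 trillion.
Expenditure multiplier = 1/(1 − MPC) = 1/(1 − 0.52) = 1/0.48 ≈ 2.083.
The tax multiplier is −c × k ≈ −1.083, so ΔY = k × (−c·ΔT) = (−¥145.6 trillion) / 0.48 ≈ −¥303 trillion.

−¥303 trillion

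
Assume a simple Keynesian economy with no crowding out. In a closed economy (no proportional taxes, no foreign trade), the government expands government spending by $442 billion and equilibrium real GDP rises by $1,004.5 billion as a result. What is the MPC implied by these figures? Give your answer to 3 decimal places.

0.560

Implied spending multiplier k = ΔY/ΔG = 1,004.5/442 ≈ 2.2726.
Since k = 1/(1 − MPC), MPC = 1 − 1/k = 1 − ΔG/ΔY = 1 − 442/1,004.5 ≈ 0.560.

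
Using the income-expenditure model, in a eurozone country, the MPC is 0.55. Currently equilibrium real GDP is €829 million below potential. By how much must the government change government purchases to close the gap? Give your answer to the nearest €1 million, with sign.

+€373 million

Spending multiplier = 1/(1 − MPC) = 1/(1 − 0.55) = 1/0.45 ≈ 2.222.
Need ΔY = +€829 million, so ΔG = ΔY/k = (+€829 million) × 0.45 ≈ +€373 million.
The government should increase government purchases by €373 million.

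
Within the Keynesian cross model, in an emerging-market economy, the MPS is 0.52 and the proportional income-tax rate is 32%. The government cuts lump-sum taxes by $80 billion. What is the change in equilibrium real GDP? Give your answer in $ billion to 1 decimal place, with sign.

MPC = 1 − MPS = 1 − 0.52 = 0.48.
A lump-sum tax change of −$80 billion shifts disposable income by +$80 billion; first-round consumption changes by −c × ΔT = −0.48 × (−$80 billion) = +$38.4 billion.
Expenditure multiplier = 1/(1 − c(1−t)) = 1/(1 − 0.48×0.68) = 1/0.6736 ≈ 1.485.
The tax multiplier is −c × k ≈ −0.713, so ΔY = k × (−c·ΔT) = (+$38.4 billion) / 0.6736 ≈ +$57 billion.

+$57.0 billion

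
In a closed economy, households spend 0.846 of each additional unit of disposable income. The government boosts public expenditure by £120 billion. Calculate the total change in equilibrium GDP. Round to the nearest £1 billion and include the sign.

Government-spending multiplier = 1/(1 − MPC) = 1/(1 − 0.846) = 1/0.154 ≈ 6.494.
ΔY = k × ΔG = (+£120 billion) / 0.154 ≈ +£779 billion.

+£779 billion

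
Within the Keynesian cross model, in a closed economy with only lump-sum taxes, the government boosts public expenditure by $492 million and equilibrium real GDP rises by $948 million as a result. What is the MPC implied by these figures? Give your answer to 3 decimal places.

0.481

Implied spending multiplier k = ΔY/ΔG = 948/492 ≈ 1.9268.
Since k = 1/(1 − MPC), MPC = 1 − 1/k = 1 − ΔG/ΔY = 1 − 492/948 ≈ 0.481.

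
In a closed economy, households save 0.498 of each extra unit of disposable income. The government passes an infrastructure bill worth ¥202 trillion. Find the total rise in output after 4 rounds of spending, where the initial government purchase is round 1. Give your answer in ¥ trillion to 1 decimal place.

¥379.9 trillion

MPC = 1 − MPS = 1 − 0.498 = 0.502.
Round 1 adds ΔG = ¥202 trillion; each later round is MPC = 0.502 times the previous.
After 4 rounds: 202 + 101.404 + 50.904808 + 25.554213616 = ΔG·(1 − c^4)/(1 − c) = 202 × (1 − 0.063506016016)/0.498 ≈ ¥379.9 trillion.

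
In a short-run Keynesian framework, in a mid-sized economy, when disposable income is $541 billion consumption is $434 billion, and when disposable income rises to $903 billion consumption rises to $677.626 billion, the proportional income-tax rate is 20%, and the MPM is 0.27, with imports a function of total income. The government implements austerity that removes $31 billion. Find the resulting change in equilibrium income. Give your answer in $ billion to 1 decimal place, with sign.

−$42.4 billion

MPC = ΔC/ΔYd = (677.626 − 434)/(903 − 541) = 243.626/362 = 0.673.
Expenditure multiplier = 1/(1 − c(1−t) + m) = 1/(1 − 0.673×0.8 + 0.27) = 1/0.7316 ≈ 1.367.
ΔY = k × ΔG = (−$31 billion) / 0.7316 ≈ −$42.4 billion.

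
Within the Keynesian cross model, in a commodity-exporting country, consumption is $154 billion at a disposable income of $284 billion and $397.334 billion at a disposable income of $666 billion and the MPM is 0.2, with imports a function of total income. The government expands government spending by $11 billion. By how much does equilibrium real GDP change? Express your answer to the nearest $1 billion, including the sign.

+$20 billion

MPC = ΔC/ΔYd = (397.334 − 154)/(666 − 284) = 243.334/382 = 0.637.
Spending multiplier = 1/(1 − c + m) = 1/(1 − 0.637 + 0.2) = 1/0.563 ≈ 1.776.
ΔY = k × ΔG = (+$11 billion) / 0.563 ≈ +$20 billion.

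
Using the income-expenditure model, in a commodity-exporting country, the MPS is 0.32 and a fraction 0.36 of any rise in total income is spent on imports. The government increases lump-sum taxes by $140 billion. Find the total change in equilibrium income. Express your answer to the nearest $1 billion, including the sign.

−$140 billion

MPC = 1 − MPS = 1 − 0.32 = 0.68.
A lump-sum tax change of +$140 billion shifts disposable income by −$140 billion; first-round consumption changes by −c × ΔT = −0.68 × (+$140 billion) = −$95.2 billion.
Expenditure multiplier = 1/(1 − c + m) = 1/(1 − 0.68 + 0.36) = 1/0.68 ≈ 1.471.
The tax multiplier is −c × k = −1, so ΔY = k × (−c·ΔT) = (−$95.2 billion) / 0.68 = −$140 billion.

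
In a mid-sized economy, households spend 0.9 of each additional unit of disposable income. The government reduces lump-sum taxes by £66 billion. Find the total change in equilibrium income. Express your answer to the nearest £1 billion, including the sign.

+£594 billion

A lump-sum tax change of −£66 billion shifts disposable income by +£66 billion; first-round consumption changes by −c × ΔT = −0.9 × (−£66 billion) = +£59.4 billion.
Expenditure multiplier = 1/(1 − MPC) = 1/(1 − 0.9) = 1/0.1 = 10.
The tax multiplier is −c × k = −9, so ΔY = k × (−c·ΔT) = (+£59.4 billion) / 0.1 = +£594 billion.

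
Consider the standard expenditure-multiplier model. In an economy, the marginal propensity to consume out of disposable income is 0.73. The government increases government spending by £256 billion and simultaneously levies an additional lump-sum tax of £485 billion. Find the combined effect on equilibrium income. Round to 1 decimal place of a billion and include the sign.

−£363.1 billion

Expenditure multiplier = 1/(1 − MPC) = 1/(1 − 0.73) = 1/0.27 ≈ 3.704.
ΔG contributes k·ΔG = (+£256 billion) / 0.27 ≈ +£948.1 billion.
ΔT of +£485 billion changes first-round spending by −c·ΔT = −£354.05 billion, contributing k·(−c·ΔT) = (−£354.05 billion) / 0.27 ≈ −£1,311.3 billion.
Net ΔY = k(ΔG − c·ΔT) = (−£98.05 billion) / 0.27 ≈ −£363.1 billion.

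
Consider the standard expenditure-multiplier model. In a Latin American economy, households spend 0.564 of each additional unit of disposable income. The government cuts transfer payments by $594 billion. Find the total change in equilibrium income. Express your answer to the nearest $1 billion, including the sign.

−$768 billion

The transfer change shifts disposable income by −$594 billion, so first-round consumption changes by c·ΔTR = 0.564 × (−$594 billion) = −$335.016 billion.
Expenditure multiplier = 1/(1 − MPC) = 1/(1 − 0.564) = 1/0.436 ≈ 2.294.
The transfer multiplier is c × k ≈ 1.294, so ΔY = k × (c·ΔTR) = (−$335.016 billion) / 0.436 ≈ −$768 billion.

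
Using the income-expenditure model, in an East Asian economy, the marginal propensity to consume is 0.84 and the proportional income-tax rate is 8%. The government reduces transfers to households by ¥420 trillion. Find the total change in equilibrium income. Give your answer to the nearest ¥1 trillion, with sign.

−¥1,553 trillion

The transfer change shifts disposable income by −¥420 trillion, so first-round consumption changes by c·ΔTR = 0.84 × (−¥420 trillion) = −¥352.8 trillion.
Expenditure multiplier = 1/(1 − c(1−t)) = 1/(1 − 0.84×0.92) = 1/0.2272 ≈ 4.401.
The transfer multiplier is c × k ≈ 3.697, so ΔY = k × (c·ΔTR) = (−¥352.8 trillion) / 0.2272 ≈ −¥1,553 trillion.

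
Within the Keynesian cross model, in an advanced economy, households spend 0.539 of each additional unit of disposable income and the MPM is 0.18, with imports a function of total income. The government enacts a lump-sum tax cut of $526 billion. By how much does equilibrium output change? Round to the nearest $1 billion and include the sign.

A lump-sum tax change of −$526 billion shifts disposable income by +$526 billion; first-round consumption changes by −c × ΔT = −0.539 × (−$526 billion) = +$283.514 billion.
Expenditure multiplier = 1/(1 − c + m) = 1/(1 − 0.539 + 0.18) = 1/0.641 ≈ 1.56.
The tax multiplier is −c × k ≈ −0.841, so ΔY = k × (−c·ΔT) = (+$283.514 billion) / 0.641 ≈ +$442 billion.

+$442 billion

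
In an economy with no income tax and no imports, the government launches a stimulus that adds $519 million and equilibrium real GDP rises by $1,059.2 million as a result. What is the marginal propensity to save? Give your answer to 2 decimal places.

0.49

Implied spending multiplier k = ΔY/ΔG = 1,059.2/519 ≈ 2.0408.
Since k = 1/(1 − MPC), MPC = 1 − 1/k = 1 − ΔG/ΔY = 1 − 519/1,059.2 ≈ 0.51.
MPS = 1 − MPC = 0.49.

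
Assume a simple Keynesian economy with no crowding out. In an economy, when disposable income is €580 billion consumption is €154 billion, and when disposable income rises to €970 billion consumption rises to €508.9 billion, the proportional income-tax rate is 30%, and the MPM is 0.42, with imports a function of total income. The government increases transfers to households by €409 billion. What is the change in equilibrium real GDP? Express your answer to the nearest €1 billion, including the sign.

+€475 billion

MPC = ΔC/ΔYd = (508.9 − 154)/(970 − 580) = 354.9/390 = 0.91.
The transfer change shifts disposable income by +€409 billion, so first-round consumption changes by c·ΔTR = 0.91 × (+€409 billion) = +€372.19 billion.
Expenditure multiplier = 1/(1 − c(1−t) + m) = 1/(1 − 0.91×0.7 + 0.42) = 1/0.783 ≈ 1.277.
The transfer multiplier is c × k ≈ 1.162, so ΔY = k × (c·ΔTR) = (+€372.19 billion) / 0.783 ≈ +€475 billion.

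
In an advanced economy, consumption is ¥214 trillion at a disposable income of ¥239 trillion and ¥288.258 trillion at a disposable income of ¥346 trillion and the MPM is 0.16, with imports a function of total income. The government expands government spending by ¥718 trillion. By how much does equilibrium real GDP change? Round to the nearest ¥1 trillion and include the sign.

+¥1,541 trillion

MPC = ΔC/ΔYd = (288.258 − 214)/(346 − 239) = 74.258/107 = 0.694.
Spending multiplier = 1/(1 − c + m) = 1/(1 − 0.694 + 0.16) = 1/0.466 ≈ 2.146.
ΔY = k × ΔG = (+¥718 trillion) / 0.466 ≈ +¥1,541 trillion.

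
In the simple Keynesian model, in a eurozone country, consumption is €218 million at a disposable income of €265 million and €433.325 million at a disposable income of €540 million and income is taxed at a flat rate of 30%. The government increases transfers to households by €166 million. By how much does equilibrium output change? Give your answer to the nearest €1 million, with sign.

MPC = ΔC/ΔYd = (433.325 − 218)/(540 − 265) = 215.325/275 = 0.783.
The transfer change shifts disposable income by +€166 million, so first-round consumption changes by c·ΔTR = 0.783 × (+€166 million) = +€129.978 million.
Expenditure multiplier = 1/(1 − c(1−t)) = 1/(1 − 0.783×0.7) = 1/0.4519 ≈ 2.213.
The transfer multiplier is c × k ≈ 1.733, so ΔY = k × (c·ΔTR) = (+€129.978 million) / 0.4519 ≈ +€288 million.

+€288 million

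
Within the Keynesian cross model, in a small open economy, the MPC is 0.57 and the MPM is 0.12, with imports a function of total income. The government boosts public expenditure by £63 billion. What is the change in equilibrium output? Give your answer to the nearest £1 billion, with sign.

+£115 billion

Government-spending multiplier = 1/(1 − c + m) = 1/(1 − 0.57 + 0.12) = 1/0.55 ≈ 1.818.
ΔY = k × ΔG = (+£63 billion) / 0.55 ≈ +£115 billion.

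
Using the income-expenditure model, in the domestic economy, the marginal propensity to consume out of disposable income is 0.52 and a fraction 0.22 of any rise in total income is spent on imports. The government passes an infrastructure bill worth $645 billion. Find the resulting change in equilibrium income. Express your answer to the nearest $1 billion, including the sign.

Spending multiplier = 1/(1 − c + m) = 1/(1 − 0.52 + 0.22) = 1/0.7 ≈ 1.429.
ΔY = k × ΔG = (+$645 billion) / 0.7 ≈ +$921 billion.

+$921 billion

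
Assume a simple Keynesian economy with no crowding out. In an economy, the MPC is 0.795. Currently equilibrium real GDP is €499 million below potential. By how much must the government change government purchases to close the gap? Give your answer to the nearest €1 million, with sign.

+€102 million

Spending multiplier = 1/(1 − MPC) = 1/(1 − 0.795) = 1/0.205 ≈ 4.878.
Need ΔY = +€499 million, so ΔG = ΔY/k = (+€499 million) × 0.205 ≈ +€102 million.
The government should increase government purchases by €102 million.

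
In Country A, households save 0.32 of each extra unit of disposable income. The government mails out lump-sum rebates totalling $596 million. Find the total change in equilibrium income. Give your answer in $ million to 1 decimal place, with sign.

+$1,266.5 million

MPC = 1 − MPS = 1 − 0.32 = 0.68.
A lump-sum tax change of −$596 million shifts disposable income by +$596 million; first-round consumption changes by −c × ΔT = −0.68 × (−$596 million) = +$405.28 million.
Expenditure multiplier = 1/(1 − MPC) = 1/(1 − 0.68) = 1/0.32 = 3.125.
The tax multiplier is −c × k = −2.125, so ΔY = k × (−c·ΔT) = (+$405.28 million) / 0.32 = +$1,266.5 million.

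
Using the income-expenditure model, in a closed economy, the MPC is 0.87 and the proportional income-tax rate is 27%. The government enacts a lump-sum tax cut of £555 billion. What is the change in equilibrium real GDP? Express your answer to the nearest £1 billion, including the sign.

+£1,323 billion

A lump-sum tax change of −£555 billion shifts disposable income by +£555 billion; first-round consumption changes by −c × ΔT = −0.87 × (−£555 billion) = +£482.85 billion.
Expenditure multiplier = 1/(1 − c(1−t)) = 1/(1 − 0.87×0.73) = 1/0.3649 ≈ 2.74.
The tax multiplier is −c × k ≈ −2.384, so ΔY = k × (−c·ΔT) = (+£482.85 billion) / 0.3649 ≈ +£1,323 billion.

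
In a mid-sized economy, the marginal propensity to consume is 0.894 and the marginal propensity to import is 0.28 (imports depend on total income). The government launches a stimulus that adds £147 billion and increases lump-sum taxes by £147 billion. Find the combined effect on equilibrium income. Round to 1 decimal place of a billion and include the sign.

Expenditure multiplier = 1/(1 − c + m) = 1/(1 − 0.894 + 0.28) = 1/0.386 ≈ 2.591.
ΔG contributes k·ΔG = (+£147 billion) / 0.386 ≈ +£380.8 billion.
ΔT of +£147 billion changes first-round spending by −c·ΔT = −£131.418 billion, contributing k·(−c·ΔT) = (−£131.418 billion) / 0.386 ≈ −£340.5 billion.
Net ΔY = k(ΔG − c·ΔT) = (+£15.582 billion) / 0.386 ≈ +£40.4 billion.

+£40.4 billion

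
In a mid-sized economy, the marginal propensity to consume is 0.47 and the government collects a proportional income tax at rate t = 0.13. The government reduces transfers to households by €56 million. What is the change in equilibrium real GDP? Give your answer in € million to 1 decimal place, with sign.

The transfer change shifts disposable income by −€56 million, so first-round consumption changes by c·ΔTR = 0.47 × (−€56 million) = −€26.32 million.
Expenditure multiplier = 1/(1 − c(1−t)) = 1/(1 − 0.47×0.87) = 1/0.5911 ≈ 1.692.
The transfer multiplier is c × k ≈ 0.795, so ΔY = k × (c·ΔTR) = (−€26.32 million) / 0.5911 ≈ −€44.5 million.

−€44.5 million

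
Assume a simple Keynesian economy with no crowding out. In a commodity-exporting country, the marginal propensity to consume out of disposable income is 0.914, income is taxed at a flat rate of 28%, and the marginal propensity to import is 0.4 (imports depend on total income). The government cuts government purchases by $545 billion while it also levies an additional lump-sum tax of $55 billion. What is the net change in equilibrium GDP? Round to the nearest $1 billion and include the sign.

Expenditure multiplier = 1/(1 − c(1−t) + m) = 1/(1 − 0.914×0.72 + 0.4) = 1/0.74192 ≈ 1.348.
ΔG contributes k·ΔG = (−$545 billion) / 0.74192 ≈ −$734.6 billion.
ΔT of +$55 billion changes first-round spending by −c·ΔT = −$50.27 billion, contributing k·(−c·ΔT) = (−$50.27 billion) / 0.74192 ≈ −$67.8 billion.
Net ΔY = k(ΔG − c·ΔT) = (−$595.27 billion) / 0.74192 ≈ −$802 billion.

−$802 billion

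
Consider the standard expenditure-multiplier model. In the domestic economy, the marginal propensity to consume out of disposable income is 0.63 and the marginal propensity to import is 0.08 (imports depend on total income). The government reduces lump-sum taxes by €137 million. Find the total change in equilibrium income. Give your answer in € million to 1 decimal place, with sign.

A lump-sum tax change of −€137 million shifts disposable income by +€137 million; first-round consumption changes by −c × ΔT = −0.63 × (−€137 million) = +€86.31 million.
Expenditure multiplier = 1/(1 − c + m) = 1/(1 − 0.63 + 0.08) = 1/0.45 ≈ 2.222.
The tax multiplier is −c × k = −1.4, so ΔY = k × (−c·ΔT) = (+€86.31 million) / 0.45 = +€191.8 million.

+€191.8 million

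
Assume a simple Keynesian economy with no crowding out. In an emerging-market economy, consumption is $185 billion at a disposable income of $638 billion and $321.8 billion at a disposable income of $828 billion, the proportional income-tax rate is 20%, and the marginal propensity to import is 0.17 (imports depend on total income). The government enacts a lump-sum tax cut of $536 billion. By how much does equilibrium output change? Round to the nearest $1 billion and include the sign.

+$650 billion

MPC = ΔC/ΔYd = (321.8 − 185)/(828 − 638) = 136.8/190 = 0.72.
A lump-sum tax change of −$536 billion shifts disposable income by +$536 billion; first-round consumption changes by −c × ΔT = −0.72 × (−$536 billion) = +$385.92 billion.
Expenditure multiplier = 1/(1 − c(1−t) + m) = 1/(1 − 0.72×0.8 + 0.17) = 1/0.594 ≈ 1.684.
The tax multiplier is −c × k ≈ −1.212, so ΔY = k × (−c·ΔT) = (+$385.92 billion) / 0.594 ≈ +$650 billion.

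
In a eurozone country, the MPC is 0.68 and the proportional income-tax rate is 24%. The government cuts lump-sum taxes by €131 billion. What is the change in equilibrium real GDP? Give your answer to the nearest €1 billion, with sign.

A lump-sum tax change of −€131 billion shifts disposable income by +€131 billion; first-round consumption changes by −c × ΔT = −0.68 × (−€131 billion) = +€89.08 billion.
Expenditure multiplier = 1/(1 − c(1−t)) = 1/(1 − 0.68×0.76) = 1/0.4832 ≈ 2.07.
The tax multiplier is −c × k ≈ −1.407, so ΔY = k × (−c·ΔT) = (+€89.08 billion) / 0.4832 ≈ +€184 billion.

+€184 billion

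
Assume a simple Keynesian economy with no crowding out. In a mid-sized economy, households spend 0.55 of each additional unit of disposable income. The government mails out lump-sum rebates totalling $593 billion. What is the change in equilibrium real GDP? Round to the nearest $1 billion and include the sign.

A lump-sum tax change of −$593 billion shifts disposable income by +$593 billion; first-round consumption changes by −c × ΔT = −0.55 × (−$593 billion) = +$326.15 billion.
Expenditure multiplier = 1/(1 − MPC) = 1/(1 − 0.55) = 1/0.45 ≈ 2.222.
The tax multiplier is −c × k ≈ −1.222, so ΔY = k × (−c·ΔT) = (+$326.15 billion) / 0.45 ≈ +$725 billion.

+$725 billion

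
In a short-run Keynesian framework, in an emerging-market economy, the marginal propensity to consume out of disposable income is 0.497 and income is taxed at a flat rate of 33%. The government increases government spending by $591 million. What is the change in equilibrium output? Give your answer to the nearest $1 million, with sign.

+$886 million

Spending multiplier = 1/(1 − c(1−t)) = 1/(1 − 0.497×0.67) = 1/0.66701 ≈ 1.499.
ΔY = k × ΔG = (+$591 million) / 0.66701 ≈ +$886 million.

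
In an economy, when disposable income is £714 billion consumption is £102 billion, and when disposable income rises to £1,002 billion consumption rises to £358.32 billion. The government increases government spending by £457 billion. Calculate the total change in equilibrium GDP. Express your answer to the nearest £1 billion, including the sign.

+£4,155 billion

MPC = ΔC/ΔYd = (358.32 − 102)/(1,002 − 714) = 256.32/288 = 0.89.
Government-spending multiplier = 1/(1 − MPC) = 1/(1 − 0.89) = 1/0.11 ≈ 9.091.
ΔY = k × ΔG = (+£457 billion) / 0.11 ≈ +£4,155 billion.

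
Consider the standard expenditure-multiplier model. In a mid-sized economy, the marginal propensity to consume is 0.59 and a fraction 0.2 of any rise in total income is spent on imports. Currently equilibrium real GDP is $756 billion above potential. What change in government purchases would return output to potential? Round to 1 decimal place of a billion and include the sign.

−$461.2 billion

Spending multiplier = 1/(1 − c + m) = 1/(1 − 0.59 + 0.2) = 1/0.61 ≈ 1.639.
Need ΔY = −$756 billion, so ΔG = ΔY/k = (−$756 billion) × 0.61 ≈ −$461.2 billion.
The government should cut government purchases by $461.2 billion.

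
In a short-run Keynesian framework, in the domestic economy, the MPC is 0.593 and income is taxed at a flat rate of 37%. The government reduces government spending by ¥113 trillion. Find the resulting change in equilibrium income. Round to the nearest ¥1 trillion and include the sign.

−¥180 trillion

Spending multiplier = 1/(1 − c(1−t)) = 1/(1 − 0.593×0.63) = 1/0.62641 ≈ 1.596.
ΔY = k × ΔG = (−¥113 trillion) / 0.62641 ≈ −¥180 trillion.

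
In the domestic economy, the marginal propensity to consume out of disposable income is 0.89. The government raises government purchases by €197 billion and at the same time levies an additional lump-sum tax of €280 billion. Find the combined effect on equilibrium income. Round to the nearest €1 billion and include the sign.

Expenditure multiplier = 1/(1 − MPC) = 1/(1 − 0.89) = 1/0.11 ≈ 9.091.
ΔG contributes k·ΔG = (+€197 billion) / 0.11 ≈ +€1,790.9 billion.
ΔT of +€280 billion changes first-round spending by −c·ΔT = −€249.2 billion, contributing k·(−c·ΔT) = (−€249.2 billion) / 0.11 ≈ −€2,265.5 billion.
Net ΔY = k(ΔG − c·ΔT) = (−€52.2 billion) / 0.11 ≈ −€475 billion.

−€475 billion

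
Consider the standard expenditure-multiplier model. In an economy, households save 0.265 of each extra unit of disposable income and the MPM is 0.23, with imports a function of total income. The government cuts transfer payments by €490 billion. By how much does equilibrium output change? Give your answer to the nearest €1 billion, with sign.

−€728 billion

MPC = 1 − MPS = 1 − 0.265 = 0.735.
The transfer change shifts disposable income by −€490 billion, so first-round consumption changes by c·ΔTR = 0.735 × (−€490 billion) = −€360.15 billion.
Expenditure multiplier = 1/(1 − c + m) = 1/(1 − 0.735 + 0.23) = 1/0.495 ≈ 2.02.
The transfer multiplier is c × k ≈ 1.485, so ΔY = k × (c·ΔTR) = (−€360.15 billion) / 0.495 ≈ −€728 billion.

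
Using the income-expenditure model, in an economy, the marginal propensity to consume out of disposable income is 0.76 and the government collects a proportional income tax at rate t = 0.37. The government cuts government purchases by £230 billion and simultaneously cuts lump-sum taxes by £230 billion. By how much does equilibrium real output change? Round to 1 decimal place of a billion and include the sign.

−£105.9 billion

Expenditure multiplier = 1/(1 − c(1−t)) = 1/(1 − 0.76×0.63) = 1/0.5212 ≈ 1.919.
ΔG contributes k·ΔG = (−£230 billion) / 0.5212 ≈ −£441.3 billion.
ΔT of −£230 billion changes first-round spending by −c·ΔT = +£174.8 billion, contributing k·(−c·ΔT) = (+£174.8 billion) / 0.5212 ≈ +£335.4 billion.
Net ΔY = k(ΔG − c·ΔT) = (−£55.2 billion) / 0.5212 ≈ −£105.9 billion.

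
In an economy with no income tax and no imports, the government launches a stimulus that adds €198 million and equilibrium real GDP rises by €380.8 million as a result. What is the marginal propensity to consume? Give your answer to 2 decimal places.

Implied spending multiplier k = ΔY/ΔG = 380.8/198 ≈ 1.9232.
Since k = 1/(1 − MPC), MPC = 1 − 1/k = 1 − ΔG/ΔY = 1 − 198/380.8 ≈ 0.48.

0.48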